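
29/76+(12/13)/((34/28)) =19177/16796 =1.14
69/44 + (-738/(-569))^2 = 46303845/14245484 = 3.25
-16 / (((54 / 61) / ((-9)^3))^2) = -10850436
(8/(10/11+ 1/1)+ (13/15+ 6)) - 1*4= 247/35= 7.06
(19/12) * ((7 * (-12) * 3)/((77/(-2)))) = 114/11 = 10.36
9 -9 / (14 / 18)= -18 / 7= -2.57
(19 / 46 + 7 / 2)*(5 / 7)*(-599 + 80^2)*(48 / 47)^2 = 6014476800 / 355649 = 16911.27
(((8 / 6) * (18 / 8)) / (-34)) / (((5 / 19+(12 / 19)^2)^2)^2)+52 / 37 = 3883470179737 / 4104613270378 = 0.95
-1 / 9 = -0.11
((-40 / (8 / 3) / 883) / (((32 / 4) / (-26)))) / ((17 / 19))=3705 / 60044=0.06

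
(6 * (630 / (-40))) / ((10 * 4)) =-189 / 80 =-2.36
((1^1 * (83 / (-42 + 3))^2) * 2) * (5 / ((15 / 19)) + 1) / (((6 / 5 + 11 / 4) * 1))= 6062320 / 360477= 16.82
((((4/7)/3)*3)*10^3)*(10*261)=10440000/7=1491428.57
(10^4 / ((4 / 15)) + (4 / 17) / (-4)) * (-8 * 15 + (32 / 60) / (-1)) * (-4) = 4610392768 / 255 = 18079971.64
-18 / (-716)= 9 / 358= 0.03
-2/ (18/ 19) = -19/ 9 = -2.11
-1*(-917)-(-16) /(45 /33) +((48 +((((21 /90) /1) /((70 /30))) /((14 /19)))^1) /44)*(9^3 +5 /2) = 165983 /96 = 1728.99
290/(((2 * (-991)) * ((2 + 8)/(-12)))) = 0.18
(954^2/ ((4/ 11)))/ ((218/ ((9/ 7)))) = 22525371/ 1526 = 14761.06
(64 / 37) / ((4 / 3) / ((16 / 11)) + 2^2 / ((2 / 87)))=768 / 77663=0.01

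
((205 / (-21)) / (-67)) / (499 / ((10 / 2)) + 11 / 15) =0.00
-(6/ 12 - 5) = 9/ 2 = 4.50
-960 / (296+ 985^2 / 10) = -640 / 64879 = -0.01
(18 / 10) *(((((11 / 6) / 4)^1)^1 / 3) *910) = 1001 / 4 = 250.25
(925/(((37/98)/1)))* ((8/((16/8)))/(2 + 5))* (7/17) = 9800/17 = 576.47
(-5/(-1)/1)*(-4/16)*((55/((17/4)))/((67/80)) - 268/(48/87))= 10713385/18224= 587.87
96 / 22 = 4.36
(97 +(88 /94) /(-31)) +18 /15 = 715167 /7285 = 98.17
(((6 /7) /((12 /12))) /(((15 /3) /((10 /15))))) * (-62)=-248 /35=-7.09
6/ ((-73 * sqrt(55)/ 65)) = -78 * sqrt(55)/ 803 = -0.72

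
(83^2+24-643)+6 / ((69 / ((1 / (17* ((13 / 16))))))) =31870442 / 5083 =6270.01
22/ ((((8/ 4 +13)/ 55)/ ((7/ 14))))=121/ 3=40.33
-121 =-121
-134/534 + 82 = 81.75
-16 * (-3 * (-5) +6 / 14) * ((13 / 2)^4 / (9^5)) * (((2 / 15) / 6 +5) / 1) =-25819144 / 688905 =-37.48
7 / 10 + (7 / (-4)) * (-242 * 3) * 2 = 25417 / 10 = 2541.70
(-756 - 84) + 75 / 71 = -59565 / 71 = -838.94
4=4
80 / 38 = 40 / 19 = 2.11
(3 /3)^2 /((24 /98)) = 49 /12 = 4.08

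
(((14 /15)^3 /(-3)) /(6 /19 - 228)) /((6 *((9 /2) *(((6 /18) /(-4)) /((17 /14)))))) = -18088 /28157625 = -0.00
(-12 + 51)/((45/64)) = 832/15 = 55.47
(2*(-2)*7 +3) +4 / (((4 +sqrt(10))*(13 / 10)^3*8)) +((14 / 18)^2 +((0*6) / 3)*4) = -24.36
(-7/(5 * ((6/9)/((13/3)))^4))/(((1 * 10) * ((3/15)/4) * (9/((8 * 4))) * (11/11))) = -799708/45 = -17771.29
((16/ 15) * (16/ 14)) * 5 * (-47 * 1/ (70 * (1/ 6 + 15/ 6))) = -376/ 245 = -1.53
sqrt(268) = 2 * sqrt(67) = 16.37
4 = 4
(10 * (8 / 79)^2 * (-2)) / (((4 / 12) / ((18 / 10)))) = -1.11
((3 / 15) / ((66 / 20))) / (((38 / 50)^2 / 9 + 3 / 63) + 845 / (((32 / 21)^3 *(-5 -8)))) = -860160000 / 259139398529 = -0.00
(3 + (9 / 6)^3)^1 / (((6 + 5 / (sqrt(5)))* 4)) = 153 / 496 - 51* sqrt(5) / 992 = 0.19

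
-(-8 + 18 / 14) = 47 / 7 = 6.71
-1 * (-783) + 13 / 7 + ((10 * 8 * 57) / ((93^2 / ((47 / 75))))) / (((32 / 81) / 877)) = 102136483 / 67270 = 1518.31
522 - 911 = -389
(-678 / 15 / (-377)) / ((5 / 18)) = 4068 / 9425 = 0.43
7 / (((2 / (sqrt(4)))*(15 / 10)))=14 / 3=4.67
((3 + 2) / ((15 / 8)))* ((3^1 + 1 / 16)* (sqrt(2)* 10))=245* sqrt(2) / 3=115.49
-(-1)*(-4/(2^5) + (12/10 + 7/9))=667/360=1.85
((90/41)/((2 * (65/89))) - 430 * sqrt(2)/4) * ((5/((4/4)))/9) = 445/533 - 1075 * sqrt(2)/18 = -83.63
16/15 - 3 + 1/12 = -37/20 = -1.85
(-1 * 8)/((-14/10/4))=160/7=22.86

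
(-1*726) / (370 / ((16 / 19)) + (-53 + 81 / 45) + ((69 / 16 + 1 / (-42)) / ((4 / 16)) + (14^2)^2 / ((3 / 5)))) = -67760 / 6013653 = -0.01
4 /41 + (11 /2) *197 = 88855 /82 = 1083.60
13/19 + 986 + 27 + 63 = 20457/19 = 1076.68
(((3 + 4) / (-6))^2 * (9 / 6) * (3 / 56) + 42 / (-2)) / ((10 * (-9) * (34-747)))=-1337 / 4106880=-0.00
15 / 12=5 / 4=1.25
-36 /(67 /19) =-684 /67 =-10.21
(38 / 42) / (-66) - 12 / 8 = -1049 / 693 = -1.51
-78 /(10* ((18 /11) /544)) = -38896 /15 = -2593.07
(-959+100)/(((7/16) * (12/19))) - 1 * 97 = -67321/21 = -3205.76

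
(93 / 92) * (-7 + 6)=-93 / 92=-1.01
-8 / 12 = -2 / 3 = -0.67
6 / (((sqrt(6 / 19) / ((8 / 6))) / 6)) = 8 * sqrt(114) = 85.42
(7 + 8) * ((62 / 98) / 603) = 155 / 9849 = 0.02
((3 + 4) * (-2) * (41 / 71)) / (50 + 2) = -0.16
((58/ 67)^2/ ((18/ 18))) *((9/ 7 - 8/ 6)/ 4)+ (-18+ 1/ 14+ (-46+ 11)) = -9980729/ 188538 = -52.94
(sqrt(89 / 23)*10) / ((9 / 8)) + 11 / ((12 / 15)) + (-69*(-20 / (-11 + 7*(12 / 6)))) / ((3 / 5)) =80*sqrt(2047) / 207 + 9365 / 12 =797.90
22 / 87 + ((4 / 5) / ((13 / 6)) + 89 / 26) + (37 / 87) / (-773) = 35360713 / 8742630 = 4.04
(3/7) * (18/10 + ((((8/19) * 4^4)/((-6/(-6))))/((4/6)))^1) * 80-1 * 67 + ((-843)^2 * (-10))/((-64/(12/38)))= 86403377/2128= 40603.09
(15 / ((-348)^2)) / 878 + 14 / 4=124050869 / 35443104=3.50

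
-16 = -16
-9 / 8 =-1.12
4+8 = 12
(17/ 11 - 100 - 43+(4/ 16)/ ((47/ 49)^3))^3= -268211602606638165413963597/ 95332010220786104128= -2813447.47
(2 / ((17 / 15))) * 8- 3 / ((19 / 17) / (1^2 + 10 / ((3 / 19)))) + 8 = -48633 / 323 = -150.57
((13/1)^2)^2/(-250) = -28561/250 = -114.24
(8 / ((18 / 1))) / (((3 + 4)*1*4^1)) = 1 / 63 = 0.02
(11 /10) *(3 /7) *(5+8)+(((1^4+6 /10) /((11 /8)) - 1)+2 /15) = 14843 /2310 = 6.43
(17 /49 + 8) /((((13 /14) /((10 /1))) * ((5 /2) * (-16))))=-2.25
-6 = -6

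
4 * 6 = 24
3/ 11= 0.27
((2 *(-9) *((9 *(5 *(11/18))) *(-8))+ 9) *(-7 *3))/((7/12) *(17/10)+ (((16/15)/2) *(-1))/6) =-92325.05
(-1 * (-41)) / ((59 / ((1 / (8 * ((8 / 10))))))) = 205 / 1888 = 0.11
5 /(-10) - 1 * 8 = -17 /2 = -8.50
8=8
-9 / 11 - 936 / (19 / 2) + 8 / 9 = -185195 / 1881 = -98.46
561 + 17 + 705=1283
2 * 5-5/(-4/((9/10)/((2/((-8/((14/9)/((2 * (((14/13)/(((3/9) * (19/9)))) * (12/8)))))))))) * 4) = 13199/1976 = 6.68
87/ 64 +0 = 87/ 64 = 1.36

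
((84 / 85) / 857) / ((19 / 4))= 336 / 1384055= 0.00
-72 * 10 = -720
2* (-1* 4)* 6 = -48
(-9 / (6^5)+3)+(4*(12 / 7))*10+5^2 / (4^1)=470657 / 6048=77.82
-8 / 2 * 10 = -40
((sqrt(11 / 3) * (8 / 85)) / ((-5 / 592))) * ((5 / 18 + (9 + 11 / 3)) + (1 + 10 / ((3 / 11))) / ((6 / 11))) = -388352 * sqrt(33) / 1275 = -1749.74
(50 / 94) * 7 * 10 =1750 / 47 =37.23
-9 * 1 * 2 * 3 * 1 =-54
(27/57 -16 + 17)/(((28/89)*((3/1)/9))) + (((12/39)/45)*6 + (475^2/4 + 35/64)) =13378521563/237120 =56420.89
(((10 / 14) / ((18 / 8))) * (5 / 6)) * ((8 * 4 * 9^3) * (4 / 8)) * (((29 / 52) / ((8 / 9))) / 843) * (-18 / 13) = -1057050 / 332423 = -3.18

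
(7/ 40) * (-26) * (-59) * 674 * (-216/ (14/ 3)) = -41873598/ 5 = -8374719.60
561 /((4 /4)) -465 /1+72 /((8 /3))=123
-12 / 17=-0.71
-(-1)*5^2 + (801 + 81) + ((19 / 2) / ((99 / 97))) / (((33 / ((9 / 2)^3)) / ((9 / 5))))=9227609 / 9680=953.27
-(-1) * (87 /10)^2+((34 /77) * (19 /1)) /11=6475543 /84700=76.45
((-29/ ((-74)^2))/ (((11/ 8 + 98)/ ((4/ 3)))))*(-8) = 0.00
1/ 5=0.20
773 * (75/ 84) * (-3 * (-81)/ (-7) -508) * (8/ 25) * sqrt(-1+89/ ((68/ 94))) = -8809881 * sqrt(15674)/ 833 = -1324082.24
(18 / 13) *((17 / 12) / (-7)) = -51 / 182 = -0.28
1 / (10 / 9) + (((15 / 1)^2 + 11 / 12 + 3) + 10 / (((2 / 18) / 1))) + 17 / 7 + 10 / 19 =2575717 / 7980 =322.77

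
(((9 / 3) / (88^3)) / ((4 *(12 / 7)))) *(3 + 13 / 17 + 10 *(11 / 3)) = 7217 / 278040576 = 0.00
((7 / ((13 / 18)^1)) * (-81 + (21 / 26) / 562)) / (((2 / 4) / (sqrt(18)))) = -223691139 * sqrt(2) / 47489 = -6661.48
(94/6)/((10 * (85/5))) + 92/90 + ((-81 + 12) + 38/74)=-67.37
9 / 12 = 3 / 4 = 0.75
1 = 1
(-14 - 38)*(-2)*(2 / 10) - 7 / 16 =1629 / 80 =20.36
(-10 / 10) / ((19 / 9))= -9 / 19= -0.47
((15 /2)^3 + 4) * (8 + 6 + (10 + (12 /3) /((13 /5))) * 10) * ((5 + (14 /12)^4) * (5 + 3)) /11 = 25446613847 /92664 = 274611.65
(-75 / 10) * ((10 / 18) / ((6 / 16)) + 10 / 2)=-875 / 18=-48.61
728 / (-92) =-7.91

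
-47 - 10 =-57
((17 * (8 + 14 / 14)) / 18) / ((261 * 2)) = 17 / 1044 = 0.02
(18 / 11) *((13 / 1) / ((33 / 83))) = 6474 / 121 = 53.50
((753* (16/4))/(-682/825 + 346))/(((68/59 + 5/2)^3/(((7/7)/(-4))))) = -11598779025/259083838876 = -0.04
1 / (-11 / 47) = -47 / 11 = -4.27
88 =88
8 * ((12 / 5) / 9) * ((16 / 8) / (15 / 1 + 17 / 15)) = 32 / 121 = 0.26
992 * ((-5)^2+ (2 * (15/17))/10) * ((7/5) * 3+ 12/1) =34390656/85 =404595.95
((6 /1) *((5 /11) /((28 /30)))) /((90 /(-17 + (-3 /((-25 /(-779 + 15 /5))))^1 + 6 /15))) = -2743 /770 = -3.56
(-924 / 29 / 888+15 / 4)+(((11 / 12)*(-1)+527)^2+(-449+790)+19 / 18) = 14272244767 / 51504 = 277109.44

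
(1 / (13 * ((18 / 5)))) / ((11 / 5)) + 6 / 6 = 2599 / 2574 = 1.01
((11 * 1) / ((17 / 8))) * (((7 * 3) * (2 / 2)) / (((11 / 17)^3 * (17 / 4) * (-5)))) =-18.88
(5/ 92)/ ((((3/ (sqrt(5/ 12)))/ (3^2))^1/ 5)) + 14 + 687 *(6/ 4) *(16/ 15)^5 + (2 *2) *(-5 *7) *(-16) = 25 *sqrt(15)/ 184 + 310243202/ 84375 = 3677.48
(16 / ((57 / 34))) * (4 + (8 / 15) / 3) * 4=409088 / 2565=159.49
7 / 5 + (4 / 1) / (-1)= -13 / 5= -2.60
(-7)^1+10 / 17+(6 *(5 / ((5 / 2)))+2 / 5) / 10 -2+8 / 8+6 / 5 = -2113 / 425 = -4.97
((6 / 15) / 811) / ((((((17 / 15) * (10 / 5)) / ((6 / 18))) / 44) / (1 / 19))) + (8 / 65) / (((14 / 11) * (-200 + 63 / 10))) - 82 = -3786256191098 / 46173669451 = -82.00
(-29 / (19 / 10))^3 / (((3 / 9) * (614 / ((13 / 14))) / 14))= -225.85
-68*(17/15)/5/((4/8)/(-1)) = 2312/75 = 30.83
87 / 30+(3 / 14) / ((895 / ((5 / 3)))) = 2.90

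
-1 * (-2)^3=8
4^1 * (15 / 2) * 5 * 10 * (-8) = -12000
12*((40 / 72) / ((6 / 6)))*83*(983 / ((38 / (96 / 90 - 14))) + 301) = -3175912 / 171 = -18572.58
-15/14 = -1.07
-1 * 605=-605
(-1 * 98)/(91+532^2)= -14/40445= -0.00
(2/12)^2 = 1/36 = 0.03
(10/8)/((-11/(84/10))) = -21/22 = -0.95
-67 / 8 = -8.38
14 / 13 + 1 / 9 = 139 / 117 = 1.19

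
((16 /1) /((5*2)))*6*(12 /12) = 48 /5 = 9.60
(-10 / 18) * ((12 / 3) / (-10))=2 / 9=0.22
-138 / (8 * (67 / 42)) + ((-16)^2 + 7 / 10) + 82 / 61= 5052162 / 20435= 247.23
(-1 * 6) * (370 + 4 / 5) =-11124 / 5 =-2224.80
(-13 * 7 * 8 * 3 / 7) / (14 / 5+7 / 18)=-28080 / 287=-97.84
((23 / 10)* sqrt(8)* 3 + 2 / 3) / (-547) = -69* sqrt(2) / 2735- 2 / 1641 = -0.04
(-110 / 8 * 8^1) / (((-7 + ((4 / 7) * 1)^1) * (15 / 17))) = 2618 / 135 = 19.39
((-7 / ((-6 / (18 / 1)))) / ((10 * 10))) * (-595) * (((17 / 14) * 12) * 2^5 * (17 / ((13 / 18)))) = -89141472 / 65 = -1371407.26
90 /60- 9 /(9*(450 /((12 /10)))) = 1123 /750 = 1.50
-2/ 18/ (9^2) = -1/ 729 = -0.00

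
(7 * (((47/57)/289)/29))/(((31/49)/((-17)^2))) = 16121/51243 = 0.31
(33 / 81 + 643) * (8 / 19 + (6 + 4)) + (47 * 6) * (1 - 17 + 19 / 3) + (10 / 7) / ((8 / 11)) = 6353591 / 1596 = 3980.95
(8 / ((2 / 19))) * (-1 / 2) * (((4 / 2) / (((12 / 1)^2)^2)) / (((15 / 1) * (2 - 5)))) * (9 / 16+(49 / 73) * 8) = 131651 / 272471040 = 0.00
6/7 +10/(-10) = -1/7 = -0.14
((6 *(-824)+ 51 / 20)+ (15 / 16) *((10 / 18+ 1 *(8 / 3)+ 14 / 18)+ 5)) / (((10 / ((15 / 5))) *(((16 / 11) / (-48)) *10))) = 39069459 / 8000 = 4883.68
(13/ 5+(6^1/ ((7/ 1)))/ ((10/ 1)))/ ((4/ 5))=47/ 14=3.36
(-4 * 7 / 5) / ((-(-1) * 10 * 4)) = -7 / 50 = -0.14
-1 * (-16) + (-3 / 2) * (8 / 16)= 61 / 4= 15.25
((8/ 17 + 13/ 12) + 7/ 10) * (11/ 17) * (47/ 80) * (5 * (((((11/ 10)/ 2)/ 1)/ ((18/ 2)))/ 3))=13074413/ 149817600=0.09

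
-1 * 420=-420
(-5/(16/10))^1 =-25/8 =-3.12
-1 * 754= -754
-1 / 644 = -0.00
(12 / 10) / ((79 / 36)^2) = 7776 / 31205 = 0.25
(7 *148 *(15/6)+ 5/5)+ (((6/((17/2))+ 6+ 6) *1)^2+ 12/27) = 2752.88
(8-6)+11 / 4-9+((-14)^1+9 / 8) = -17.12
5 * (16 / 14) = 40 / 7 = 5.71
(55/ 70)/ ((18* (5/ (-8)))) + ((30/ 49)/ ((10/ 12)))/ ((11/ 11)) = 1466/ 2205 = 0.66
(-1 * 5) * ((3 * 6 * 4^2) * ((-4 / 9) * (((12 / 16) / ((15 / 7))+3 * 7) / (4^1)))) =3416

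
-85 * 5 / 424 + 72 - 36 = 14839 / 424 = 35.00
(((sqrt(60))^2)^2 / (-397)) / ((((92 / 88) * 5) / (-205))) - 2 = 3228938 / 9131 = 353.62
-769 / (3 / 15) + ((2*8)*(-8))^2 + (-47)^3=-91284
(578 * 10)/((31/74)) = 427720/31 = 13797.42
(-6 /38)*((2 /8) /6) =-1 /152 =-0.01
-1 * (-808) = 808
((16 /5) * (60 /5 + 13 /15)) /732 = 772 /13725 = 0.06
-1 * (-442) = 442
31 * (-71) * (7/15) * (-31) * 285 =9074723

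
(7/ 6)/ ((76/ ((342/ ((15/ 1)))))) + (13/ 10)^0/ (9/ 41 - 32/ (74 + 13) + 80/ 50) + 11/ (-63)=0.86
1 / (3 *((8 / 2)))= 1 / 12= 0.08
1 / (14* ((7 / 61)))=61 / 98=0.62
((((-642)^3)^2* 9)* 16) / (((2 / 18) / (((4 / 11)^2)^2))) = 23230316949361551212544 / 14641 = 1586661904880920101.94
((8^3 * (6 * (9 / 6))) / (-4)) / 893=-1152 / 893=-1.29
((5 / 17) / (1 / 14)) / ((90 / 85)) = 35 / 9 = 3.89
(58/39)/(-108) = -29/2106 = -0.01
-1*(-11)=11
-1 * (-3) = 3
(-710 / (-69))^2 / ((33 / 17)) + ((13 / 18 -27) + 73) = 31820737 / 314226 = 101.27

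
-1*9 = -9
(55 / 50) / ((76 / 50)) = 55 / 76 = 0.72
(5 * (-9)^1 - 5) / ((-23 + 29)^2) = -25 / 18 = -1.39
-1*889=-889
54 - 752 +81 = -617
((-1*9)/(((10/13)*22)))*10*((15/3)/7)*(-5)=2925/154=18.99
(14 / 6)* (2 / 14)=1 / 3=0.33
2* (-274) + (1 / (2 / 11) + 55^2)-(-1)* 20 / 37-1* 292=162137 / 74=2191.04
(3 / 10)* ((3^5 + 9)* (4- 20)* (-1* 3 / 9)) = 403.20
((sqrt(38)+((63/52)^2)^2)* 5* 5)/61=393824025/446008576+25* sqrt(38)/61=3.41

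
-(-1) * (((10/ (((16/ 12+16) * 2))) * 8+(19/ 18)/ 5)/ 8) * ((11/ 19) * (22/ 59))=0.07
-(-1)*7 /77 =0.09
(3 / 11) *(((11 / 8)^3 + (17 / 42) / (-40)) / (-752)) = -0.00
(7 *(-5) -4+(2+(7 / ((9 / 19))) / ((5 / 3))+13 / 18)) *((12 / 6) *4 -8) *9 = 0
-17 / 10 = -1.70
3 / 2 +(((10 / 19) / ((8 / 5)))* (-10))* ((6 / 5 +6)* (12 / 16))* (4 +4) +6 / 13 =-69231 / 494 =-140.14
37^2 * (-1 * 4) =-5476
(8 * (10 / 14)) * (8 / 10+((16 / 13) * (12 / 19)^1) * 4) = 38624 / 1729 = 22.34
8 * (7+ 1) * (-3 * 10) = -1920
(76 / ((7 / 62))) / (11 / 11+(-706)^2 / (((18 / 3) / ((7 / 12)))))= 84816 / 6105967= 0.01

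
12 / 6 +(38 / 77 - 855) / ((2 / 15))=-986647 / 154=-6406.80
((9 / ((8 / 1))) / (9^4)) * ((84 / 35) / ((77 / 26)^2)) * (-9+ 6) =-338 / 2401245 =-0.00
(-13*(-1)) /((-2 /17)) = -221 /2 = -110.50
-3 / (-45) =1 / 15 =0.07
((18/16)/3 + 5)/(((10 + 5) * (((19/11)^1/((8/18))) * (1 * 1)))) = 473/5130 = 0.09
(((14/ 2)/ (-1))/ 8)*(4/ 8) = -7/ 16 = -0.44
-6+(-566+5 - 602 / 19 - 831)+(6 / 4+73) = -51497 / 38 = -1355.18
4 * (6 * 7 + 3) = 180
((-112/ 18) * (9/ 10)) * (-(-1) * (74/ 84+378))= -31826/ 15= -2121.73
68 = 68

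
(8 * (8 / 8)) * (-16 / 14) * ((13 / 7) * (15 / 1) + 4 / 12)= -37888 / 147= -257.74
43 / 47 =0.91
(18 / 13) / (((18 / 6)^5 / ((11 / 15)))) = 22 / 5265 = 0.00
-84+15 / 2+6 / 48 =-611 / 8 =-76.38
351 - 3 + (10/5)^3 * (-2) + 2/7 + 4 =2354/7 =336.29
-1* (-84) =84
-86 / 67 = -1.28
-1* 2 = -2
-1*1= -1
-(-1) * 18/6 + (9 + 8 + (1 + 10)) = 31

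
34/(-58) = -17/29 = -0.59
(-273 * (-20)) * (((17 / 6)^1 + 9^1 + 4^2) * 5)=759850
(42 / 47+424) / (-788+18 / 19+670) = -3.63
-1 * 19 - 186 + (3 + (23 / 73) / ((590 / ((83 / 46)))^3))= -202.00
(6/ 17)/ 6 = 1/ 17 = 0.06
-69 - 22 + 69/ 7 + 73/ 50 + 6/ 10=-79.08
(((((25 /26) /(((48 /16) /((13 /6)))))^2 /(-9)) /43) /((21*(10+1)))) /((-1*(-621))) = -625 /71948135952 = -0.00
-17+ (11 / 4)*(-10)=-89 / 2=-44.50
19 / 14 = 1.36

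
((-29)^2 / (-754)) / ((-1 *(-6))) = -29 / 156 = -0.19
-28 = -28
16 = 16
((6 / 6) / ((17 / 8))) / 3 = 8 / 51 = 0.16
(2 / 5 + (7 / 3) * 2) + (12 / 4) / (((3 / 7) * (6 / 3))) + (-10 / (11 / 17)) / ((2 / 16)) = -37973 / 330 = -115.07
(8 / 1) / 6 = 1.33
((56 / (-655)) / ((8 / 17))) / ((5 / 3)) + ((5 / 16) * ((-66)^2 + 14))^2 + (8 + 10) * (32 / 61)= 23844389320247 / 12785600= 1864940.97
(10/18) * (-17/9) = -85/81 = -1.05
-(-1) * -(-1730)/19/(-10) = -173/19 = -9.11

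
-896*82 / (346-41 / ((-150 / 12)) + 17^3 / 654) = -1201267200 / 5833553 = -205.92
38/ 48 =19/ 24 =0.79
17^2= 289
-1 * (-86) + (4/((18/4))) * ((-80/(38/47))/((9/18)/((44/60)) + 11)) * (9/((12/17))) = -146426/14649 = -10.00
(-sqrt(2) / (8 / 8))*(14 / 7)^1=-2*sqrt(2)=-2.83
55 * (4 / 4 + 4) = 275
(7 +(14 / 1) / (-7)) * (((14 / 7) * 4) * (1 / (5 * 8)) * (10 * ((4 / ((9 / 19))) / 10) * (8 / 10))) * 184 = 55936 / 45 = 1243.02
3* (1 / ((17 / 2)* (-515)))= -6 / 8755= -0.00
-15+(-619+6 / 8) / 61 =-6133 / 244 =-25.14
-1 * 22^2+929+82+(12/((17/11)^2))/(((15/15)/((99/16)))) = 645149/1156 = 558.09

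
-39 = -39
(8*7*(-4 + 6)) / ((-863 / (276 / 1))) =-30912 / 863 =-35.82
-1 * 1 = -1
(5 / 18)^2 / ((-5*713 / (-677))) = 0.01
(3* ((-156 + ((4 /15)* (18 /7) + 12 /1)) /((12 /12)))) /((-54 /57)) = 453.83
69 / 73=0.95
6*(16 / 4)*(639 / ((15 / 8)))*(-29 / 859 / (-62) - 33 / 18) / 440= -249492864 / 7322975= -34.07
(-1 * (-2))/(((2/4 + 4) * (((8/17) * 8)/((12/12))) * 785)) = 17/113040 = 0.00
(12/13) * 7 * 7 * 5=2940/13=226.15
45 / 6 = 15 / 2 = 7.50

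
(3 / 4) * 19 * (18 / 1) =513 / 2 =256.50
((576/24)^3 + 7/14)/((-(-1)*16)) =27649/32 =864.03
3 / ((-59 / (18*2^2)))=-216 / 59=-3.66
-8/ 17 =-0.47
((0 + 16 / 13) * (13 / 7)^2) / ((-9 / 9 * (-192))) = 13 / 588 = 0.02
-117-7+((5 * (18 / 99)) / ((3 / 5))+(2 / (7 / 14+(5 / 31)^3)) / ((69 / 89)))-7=-85931451 / 690943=-124.37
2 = 2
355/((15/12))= 284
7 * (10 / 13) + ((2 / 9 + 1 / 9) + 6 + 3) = 574 / 39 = 14.72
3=3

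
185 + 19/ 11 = 2054/ 11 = 186.73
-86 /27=-3.19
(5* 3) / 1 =15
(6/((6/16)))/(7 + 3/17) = 2.23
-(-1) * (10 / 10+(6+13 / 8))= 69 / 8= 8.62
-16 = -16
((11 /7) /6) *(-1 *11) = -121 /42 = -2.88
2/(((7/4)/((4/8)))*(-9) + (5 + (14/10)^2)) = -100/1227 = -0.08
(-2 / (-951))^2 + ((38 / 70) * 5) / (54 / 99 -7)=-189017821 / 449487297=-0.42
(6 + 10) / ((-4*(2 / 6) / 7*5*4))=-21 / 5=-4.20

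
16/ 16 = 1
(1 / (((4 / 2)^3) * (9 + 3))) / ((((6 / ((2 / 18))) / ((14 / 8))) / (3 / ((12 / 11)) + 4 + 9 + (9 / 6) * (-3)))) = 35 / 9216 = 0.00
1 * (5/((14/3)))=15/14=1.07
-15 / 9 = -5 / 3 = -1.67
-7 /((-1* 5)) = 1.40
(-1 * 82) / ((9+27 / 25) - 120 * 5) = 1025 / 7374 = 0.14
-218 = -218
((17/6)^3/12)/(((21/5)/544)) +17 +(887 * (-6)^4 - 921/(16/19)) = 31263585785/27216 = 1148720.82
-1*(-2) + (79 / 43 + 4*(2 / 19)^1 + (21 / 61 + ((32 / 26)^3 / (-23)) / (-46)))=4.60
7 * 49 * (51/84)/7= 29.75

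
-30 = -30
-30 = -30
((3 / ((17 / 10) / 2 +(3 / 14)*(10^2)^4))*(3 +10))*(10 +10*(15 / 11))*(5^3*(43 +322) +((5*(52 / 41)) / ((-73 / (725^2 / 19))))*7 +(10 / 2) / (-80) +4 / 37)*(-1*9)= -774289610864221725 / 69434609754239411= -11.15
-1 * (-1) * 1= 1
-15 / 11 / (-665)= 3 / 1463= 0.00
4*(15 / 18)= 10 / 3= 3.33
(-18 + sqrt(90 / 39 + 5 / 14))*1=-18 + sqrt(88270) / 182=-16.37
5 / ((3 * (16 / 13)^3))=10985 / 12288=0.89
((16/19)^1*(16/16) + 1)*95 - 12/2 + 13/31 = 169.42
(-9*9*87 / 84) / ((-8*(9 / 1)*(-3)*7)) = -87 / 1568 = -0.06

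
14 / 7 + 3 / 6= 5 / 2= 2.50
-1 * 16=-16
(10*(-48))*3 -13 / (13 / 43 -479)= -29640401 / 20584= -1439.97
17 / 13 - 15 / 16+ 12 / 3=909 / 208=4.37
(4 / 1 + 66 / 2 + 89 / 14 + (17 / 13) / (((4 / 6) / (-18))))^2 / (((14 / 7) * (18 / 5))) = 10731125 / 1192464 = 9.00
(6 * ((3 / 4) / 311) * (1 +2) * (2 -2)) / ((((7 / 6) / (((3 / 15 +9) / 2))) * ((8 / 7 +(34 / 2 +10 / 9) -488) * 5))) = 0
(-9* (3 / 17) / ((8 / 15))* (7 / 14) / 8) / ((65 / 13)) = -81 / 2176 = -0.04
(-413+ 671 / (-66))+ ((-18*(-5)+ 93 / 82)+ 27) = -37519 / 123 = -305.03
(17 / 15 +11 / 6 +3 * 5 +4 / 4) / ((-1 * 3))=-569 / 90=-6.32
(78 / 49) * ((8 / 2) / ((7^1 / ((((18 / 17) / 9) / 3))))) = 208 / 5831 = 0.04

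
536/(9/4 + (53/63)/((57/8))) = 7699104/34015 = 226.34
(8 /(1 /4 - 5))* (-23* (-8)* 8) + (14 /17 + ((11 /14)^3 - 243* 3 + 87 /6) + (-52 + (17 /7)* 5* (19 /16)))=-5725450841 /1772624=-3229.93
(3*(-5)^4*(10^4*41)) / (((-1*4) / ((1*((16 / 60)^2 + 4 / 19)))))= -3085250000 / 57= -54127192.98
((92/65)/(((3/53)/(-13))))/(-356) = 1219/1335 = 0.91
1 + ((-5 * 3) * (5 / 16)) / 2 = -43 / 32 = -1.34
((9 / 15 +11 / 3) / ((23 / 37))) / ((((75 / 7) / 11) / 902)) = 164467072 / 25875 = 6356.22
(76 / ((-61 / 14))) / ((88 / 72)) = -9576 / 671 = -14.27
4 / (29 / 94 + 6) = 376 / 593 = 0.63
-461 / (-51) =461 / 51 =9.04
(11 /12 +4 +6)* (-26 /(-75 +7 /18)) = 5109 /1343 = 3.80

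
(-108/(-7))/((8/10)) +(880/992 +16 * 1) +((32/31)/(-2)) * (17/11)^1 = 35.38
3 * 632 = 1896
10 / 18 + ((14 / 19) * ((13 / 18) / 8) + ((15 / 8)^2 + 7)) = 121891 / 10944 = 11.14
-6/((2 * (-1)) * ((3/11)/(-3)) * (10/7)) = -23.10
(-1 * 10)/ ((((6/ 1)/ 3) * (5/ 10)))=-10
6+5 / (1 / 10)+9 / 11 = 625 / 11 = 56.82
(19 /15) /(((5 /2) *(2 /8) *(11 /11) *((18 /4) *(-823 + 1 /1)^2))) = 76 /114021675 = 0.00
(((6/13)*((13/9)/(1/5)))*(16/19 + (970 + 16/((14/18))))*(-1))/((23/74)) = -97574920/9177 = -10632.55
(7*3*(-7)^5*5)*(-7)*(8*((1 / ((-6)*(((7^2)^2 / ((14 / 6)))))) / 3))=-48020 / 9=-5335.56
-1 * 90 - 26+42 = -74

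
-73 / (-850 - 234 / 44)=1606 / 18817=0.09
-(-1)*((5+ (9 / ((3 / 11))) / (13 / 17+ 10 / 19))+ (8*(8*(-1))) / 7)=20840 / 973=21.42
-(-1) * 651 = 651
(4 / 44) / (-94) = -1 / 1034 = -0.00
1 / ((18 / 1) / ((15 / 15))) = 1 / 18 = 0.06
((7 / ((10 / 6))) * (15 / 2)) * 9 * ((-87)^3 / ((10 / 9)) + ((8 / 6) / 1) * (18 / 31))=-168016820.97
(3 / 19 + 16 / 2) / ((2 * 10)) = 31 / 76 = 0.41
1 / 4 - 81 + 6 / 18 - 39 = -1433 / 12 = -119.42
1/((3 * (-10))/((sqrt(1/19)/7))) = -sqrt(19)/3990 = -0.00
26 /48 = 0.54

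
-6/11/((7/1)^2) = -6/539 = -0.01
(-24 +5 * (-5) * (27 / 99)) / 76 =-339 / 836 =-0.41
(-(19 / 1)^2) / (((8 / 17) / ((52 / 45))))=-79781 / 90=-886.46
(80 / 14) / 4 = 10 / 7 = 1.43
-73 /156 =-0.47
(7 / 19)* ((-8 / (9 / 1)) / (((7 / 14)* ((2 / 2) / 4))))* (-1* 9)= 448 / 19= 23.58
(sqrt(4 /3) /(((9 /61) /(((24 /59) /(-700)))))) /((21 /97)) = -23668 * sqrt(3) /1951425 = -0.02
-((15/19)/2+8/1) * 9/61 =-2871/2318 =-1.24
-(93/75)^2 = -961/625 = -1.54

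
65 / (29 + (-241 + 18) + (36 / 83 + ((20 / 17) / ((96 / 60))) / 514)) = -94283020 / 280767341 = -0.34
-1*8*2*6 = -96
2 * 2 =4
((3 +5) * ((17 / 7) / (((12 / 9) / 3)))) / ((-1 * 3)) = -102 / 7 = -14.57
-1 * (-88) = 88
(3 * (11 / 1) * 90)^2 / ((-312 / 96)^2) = 141134400 / 169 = 835114.79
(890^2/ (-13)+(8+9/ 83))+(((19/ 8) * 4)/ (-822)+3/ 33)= -1188760155919/ 19512636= -60922.58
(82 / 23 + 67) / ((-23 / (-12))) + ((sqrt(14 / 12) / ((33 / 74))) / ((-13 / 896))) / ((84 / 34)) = 19476 / 529 - 40256 * sqrt(42) / 3861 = -30.75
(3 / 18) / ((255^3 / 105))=7 / 6632550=0.00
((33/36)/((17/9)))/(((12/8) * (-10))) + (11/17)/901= -9691/306340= -0.03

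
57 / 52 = 1.10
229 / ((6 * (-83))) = -229 / 498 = -0.46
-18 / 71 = -0.25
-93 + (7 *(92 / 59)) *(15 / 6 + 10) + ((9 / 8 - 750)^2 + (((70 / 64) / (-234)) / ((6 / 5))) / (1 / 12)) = 247782206237 / 441792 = 560857.16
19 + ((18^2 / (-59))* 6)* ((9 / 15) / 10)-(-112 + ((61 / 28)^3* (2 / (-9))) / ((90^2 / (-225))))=676446636241 / 5245430400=128.96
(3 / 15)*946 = 946 / 5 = 189.20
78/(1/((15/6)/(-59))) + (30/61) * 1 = -2.81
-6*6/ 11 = -36/ 11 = -3.27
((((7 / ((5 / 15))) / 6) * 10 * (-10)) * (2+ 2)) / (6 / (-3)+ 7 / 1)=-280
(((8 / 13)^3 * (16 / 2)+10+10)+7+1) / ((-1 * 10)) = -32806 / 10985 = -2.99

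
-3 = -3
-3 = -3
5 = 5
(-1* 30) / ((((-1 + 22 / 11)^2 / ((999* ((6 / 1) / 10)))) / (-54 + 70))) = -287712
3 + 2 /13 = 41 /13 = 3.15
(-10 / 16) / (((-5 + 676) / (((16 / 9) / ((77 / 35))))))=-50 / 66429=-0.00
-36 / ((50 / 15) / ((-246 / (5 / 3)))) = 39852 / 25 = 1594.08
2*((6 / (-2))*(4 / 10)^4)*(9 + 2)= -1056 / 625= -1.69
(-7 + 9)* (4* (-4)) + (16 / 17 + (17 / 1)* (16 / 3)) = 3040 / 51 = 59.61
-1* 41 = -41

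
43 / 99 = 0.43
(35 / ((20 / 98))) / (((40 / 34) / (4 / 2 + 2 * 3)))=5831 / 5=1166.20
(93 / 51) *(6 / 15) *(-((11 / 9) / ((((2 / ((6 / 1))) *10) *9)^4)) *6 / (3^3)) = -341 / 1394212500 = -0.00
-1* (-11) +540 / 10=65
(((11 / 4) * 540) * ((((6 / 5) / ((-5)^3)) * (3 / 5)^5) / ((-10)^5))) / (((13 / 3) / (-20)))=-649539 / 12695312500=-0.00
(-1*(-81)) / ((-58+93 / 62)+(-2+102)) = 54 / 29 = 1.86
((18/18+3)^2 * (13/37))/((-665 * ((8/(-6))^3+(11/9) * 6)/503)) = -1412424/1648535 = -0.86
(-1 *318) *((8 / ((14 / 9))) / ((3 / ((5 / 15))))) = -1272 / 7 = -181.71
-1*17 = -17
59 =59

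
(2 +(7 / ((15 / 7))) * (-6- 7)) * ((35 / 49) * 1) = -607 / 21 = -28.90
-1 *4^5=-1024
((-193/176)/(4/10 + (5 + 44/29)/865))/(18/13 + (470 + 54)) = -12587653/2457772768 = -0.01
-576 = -576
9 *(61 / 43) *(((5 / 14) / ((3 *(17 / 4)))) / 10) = 183 / 5117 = 0.04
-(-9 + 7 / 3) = 20 / 3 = 6.67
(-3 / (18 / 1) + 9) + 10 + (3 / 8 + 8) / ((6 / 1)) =971 / 48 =20.23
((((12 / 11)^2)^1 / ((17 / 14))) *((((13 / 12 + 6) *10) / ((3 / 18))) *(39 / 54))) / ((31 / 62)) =72800 / 121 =601.65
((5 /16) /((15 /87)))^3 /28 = 24389 /114688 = 0.21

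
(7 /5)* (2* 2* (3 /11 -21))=-6384 /55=-116.07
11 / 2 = 5.50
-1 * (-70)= 70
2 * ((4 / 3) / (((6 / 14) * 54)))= 28 / 243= 0.12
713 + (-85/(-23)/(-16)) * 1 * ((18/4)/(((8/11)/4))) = 1041121/1472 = 707.28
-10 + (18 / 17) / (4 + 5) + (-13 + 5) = -304 / 17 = -17.88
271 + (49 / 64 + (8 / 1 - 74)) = 13169 / 64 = 205.77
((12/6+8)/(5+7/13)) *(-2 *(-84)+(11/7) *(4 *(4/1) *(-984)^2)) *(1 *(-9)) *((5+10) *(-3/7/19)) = 124615407150/931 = 133851135.50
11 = 11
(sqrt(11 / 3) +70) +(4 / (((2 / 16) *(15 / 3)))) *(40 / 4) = sqrt(33) / 3 +134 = 135.91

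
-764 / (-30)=382 / 15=25.47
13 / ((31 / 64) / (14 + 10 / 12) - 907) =-37024 / 2583043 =-0.01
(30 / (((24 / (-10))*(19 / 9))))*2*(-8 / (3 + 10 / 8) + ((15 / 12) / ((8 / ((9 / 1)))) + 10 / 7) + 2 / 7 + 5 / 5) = -1917675 / 72352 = -26.50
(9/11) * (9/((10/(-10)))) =-81/11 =-7.36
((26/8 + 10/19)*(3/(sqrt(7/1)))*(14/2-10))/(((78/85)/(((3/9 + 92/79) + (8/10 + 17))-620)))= 62018363*sqrt(7)/19513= 8409.02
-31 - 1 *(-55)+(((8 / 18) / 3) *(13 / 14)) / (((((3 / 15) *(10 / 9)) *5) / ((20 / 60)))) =7573 / 315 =24.04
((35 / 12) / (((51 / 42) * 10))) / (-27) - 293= -1613893 / 5508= -293.01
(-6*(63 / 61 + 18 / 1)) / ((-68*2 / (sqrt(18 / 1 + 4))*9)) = 387*sqrt(22) / 4148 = 0.44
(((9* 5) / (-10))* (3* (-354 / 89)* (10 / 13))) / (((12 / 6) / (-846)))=-20215170 / 1157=-17472.06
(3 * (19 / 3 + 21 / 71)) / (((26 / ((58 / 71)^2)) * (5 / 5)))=2374984 / 4652843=0.51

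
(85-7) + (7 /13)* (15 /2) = 2133 /26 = 82.04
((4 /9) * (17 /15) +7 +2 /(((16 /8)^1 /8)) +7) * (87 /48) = 44051 /1080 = 40.79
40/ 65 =8/ 13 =0.62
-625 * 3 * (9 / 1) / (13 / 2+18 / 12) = -16875 / 8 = -2109.38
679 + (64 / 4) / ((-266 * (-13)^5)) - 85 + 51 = 31851370013 / 49381969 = 645.00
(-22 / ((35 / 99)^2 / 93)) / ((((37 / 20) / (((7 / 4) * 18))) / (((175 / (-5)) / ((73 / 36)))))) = 12994244208 / 2701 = 4810901.22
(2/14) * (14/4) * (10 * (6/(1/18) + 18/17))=9270/17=545.29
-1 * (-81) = 81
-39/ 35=-1.11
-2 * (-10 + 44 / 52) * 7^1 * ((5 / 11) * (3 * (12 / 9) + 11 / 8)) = 313.10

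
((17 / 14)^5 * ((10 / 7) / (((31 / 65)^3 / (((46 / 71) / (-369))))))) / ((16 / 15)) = -224208731459375 / 3917840500242816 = -0.06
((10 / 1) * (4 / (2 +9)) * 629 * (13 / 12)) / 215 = 16354 / 1419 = 11.53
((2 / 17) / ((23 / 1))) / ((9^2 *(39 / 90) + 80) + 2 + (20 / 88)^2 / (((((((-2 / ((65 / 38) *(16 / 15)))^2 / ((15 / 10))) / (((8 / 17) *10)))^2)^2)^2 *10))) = 1879253936452341862680963815505435060 / 2735432395062739232874033056783436700100333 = 0.00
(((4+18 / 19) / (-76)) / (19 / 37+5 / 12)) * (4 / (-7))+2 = 2129038 / 1043651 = 2.04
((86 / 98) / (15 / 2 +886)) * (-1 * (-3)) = 258 / 87563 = 0.00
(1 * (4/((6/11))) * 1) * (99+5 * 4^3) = 9218/3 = 3072.67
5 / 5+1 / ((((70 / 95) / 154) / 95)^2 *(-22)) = -35838273 / 2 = -17919136.50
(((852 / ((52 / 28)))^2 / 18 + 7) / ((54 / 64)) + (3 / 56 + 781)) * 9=1247607339 / 9464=131826.64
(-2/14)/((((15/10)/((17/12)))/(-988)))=133.30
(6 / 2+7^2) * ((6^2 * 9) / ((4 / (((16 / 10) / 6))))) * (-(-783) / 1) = 4397328 / 5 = 879465.60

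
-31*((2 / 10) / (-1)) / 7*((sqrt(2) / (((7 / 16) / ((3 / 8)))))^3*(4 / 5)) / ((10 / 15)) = 80352*sqrt(2) / 60025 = 1.89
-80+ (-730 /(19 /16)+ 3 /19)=-13197 /19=-694.58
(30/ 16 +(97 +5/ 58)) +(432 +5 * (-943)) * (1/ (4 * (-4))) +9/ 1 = 174301/ 464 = 375.65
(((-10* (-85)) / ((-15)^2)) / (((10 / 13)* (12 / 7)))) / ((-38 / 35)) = -10829 / 4104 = -2.64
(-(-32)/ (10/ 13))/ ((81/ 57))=3952/ 135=29.27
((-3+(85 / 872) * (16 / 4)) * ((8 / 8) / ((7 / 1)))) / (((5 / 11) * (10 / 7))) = -6259 / 10900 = -0.57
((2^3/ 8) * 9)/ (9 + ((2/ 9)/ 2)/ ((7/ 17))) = 567/ 584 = 0.97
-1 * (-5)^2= -25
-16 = -16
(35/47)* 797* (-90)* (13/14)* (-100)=4960053.19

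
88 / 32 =11 / 4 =2.75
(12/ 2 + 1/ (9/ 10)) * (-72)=-512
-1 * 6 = -6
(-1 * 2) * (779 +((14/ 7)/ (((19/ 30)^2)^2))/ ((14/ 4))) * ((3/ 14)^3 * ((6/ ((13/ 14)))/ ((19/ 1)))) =-57824313453/ 11040925441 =-5.24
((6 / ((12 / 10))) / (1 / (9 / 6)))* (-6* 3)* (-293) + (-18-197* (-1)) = 39734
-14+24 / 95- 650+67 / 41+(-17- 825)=-5858521 / 3895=-1504.11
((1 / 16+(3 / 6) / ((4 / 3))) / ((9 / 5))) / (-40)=-7 / 1152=-0.01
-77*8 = -616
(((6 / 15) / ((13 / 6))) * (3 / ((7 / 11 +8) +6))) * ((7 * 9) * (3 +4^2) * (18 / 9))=90.59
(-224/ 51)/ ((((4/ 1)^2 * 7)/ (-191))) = 382/ 51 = 7.49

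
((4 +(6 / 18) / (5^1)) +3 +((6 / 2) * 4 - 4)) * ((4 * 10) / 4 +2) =904 / 5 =180.80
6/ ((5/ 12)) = 72/ 5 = 14.40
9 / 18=0.50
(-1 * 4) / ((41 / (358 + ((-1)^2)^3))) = -1436 / 41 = -35.02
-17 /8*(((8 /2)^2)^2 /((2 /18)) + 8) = -4913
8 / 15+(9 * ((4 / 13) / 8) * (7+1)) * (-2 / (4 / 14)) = -3676 / 195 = -18.85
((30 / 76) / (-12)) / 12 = -5 / 1824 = -0.00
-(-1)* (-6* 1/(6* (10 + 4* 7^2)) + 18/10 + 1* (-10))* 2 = -8451/515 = -16.41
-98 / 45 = -2.18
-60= -60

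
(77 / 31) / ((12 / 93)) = 77 / 4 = 19.25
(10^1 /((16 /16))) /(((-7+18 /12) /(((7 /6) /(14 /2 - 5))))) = -35 /33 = -1.06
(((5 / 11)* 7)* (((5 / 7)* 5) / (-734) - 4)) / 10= -20577 / 16148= -1.27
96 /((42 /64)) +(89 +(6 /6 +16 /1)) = 1766 /7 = 252.29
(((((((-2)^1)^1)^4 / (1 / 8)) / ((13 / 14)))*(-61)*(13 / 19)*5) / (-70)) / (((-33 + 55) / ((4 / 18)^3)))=31232 / 152361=0.20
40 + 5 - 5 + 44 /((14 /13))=566 /7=80.86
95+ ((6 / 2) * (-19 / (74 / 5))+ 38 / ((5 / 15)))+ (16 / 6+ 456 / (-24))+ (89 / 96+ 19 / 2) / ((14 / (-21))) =1230233 / 7104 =173.17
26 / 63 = 0.41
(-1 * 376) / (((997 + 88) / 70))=-752 / 31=-24.26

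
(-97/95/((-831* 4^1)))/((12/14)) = 679/1894680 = 0.00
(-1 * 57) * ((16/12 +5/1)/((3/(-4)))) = 1444/3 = 481.33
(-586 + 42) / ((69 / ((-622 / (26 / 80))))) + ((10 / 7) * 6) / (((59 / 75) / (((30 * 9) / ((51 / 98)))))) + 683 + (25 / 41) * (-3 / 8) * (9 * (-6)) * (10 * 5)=1626162712141 / 73774662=22042.29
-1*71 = -71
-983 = -983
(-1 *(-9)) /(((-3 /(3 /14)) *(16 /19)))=-171 /224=-0.76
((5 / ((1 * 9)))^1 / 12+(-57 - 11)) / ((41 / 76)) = -3401 / 27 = -125.96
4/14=0.29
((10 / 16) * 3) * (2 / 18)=5 / 24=0.21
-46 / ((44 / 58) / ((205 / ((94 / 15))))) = -2051025 / 1034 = -1983.58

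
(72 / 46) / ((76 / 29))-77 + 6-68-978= -487868 / 437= -1116.40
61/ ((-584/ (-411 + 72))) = 20679/ 584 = 35.41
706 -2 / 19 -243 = 8795 / 19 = 462.89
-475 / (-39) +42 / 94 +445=838829 / 1833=457.63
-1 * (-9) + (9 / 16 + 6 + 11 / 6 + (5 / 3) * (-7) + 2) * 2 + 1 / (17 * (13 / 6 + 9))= 176689 / 27336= 6.46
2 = 2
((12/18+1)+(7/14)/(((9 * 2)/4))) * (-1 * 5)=-80/9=-8.89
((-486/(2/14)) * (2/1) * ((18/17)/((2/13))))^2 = 633724260624/289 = 2192817510.81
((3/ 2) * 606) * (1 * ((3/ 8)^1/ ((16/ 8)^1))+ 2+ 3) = 75447/ 16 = 4715.44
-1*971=-971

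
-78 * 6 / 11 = -468 / 11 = -42.55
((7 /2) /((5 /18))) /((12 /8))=42 /5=8.40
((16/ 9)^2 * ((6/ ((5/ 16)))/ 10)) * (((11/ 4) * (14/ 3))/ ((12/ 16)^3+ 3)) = 10092544/ 443475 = 22.76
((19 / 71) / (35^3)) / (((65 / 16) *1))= 304 / 197868125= 0.00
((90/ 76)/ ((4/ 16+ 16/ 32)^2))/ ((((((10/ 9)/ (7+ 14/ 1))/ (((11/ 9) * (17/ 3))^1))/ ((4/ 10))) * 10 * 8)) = 1309/ 950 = 1.38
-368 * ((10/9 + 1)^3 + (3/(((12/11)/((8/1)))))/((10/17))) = -62787424/3645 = -17225.63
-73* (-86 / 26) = 3139 / 13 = 241.46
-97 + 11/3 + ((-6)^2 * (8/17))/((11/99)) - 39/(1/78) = -152126/51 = -2982.86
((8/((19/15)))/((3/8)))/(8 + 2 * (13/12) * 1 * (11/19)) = 384/211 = 1.82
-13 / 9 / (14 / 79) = -1027 / 126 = -8.15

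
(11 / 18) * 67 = 737 / 18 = 40.94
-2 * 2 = -4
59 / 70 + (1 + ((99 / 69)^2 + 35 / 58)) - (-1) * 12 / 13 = 5.43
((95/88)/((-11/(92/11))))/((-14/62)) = 3.64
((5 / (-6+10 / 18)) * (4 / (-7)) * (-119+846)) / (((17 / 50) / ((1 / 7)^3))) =6543000 / 2000033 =3.27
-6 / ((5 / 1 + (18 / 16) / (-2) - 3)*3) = -32 / 23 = -1.39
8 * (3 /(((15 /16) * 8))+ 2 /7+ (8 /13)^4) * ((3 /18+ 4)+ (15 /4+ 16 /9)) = 578519152 /8996715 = 64.30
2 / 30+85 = 1276 / 15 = 85.07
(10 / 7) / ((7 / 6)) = 60 / 49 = 1.22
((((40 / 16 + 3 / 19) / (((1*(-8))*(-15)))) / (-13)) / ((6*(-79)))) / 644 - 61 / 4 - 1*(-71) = 55.75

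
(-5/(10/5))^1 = -5/2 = -2.50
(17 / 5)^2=289 / 25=11.56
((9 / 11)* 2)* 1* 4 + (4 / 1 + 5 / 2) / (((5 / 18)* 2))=2007 / 110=18.25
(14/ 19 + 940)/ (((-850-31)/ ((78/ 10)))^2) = 27186354/ 368676475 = 0.07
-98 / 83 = -1.18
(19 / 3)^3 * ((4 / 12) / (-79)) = -6859 / 6399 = -1.07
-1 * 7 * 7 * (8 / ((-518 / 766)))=21448 / 37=579.68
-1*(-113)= 113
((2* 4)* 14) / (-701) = -112 / 701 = -0.16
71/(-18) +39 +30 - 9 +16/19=19459/342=56.90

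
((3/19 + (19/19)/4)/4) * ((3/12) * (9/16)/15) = 93/97280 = 0.00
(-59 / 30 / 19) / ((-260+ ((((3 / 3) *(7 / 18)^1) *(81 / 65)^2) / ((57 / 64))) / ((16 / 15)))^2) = -160084405 / 104038073045016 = -0.00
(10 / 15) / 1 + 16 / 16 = 5 / 3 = 1.67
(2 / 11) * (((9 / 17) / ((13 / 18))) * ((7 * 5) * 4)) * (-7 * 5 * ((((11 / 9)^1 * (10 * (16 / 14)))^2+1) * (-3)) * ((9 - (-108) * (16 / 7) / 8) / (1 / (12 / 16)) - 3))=175833557100 / 17017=10332817.60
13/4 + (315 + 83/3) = 4151/12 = 345.92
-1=-1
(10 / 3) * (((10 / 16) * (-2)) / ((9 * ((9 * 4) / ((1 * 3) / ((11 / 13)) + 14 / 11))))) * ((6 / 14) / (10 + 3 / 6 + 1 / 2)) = -1325 / 548856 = -0.00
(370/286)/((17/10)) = 1850/2431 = 0.76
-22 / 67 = -0.33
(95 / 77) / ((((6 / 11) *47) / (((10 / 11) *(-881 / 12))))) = -3.21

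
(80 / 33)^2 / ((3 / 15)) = 32000 / 1089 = 29.38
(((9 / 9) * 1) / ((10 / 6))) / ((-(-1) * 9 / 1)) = 1 / 15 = 0.07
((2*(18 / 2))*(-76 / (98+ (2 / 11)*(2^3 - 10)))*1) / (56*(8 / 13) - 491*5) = 10868 / 1877531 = 0.01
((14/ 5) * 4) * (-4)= -224/ 5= -44.80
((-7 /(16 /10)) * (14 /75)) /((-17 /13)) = 637 /1020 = 0.62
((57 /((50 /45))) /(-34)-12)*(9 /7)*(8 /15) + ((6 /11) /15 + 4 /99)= -2705632 /294525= -9.19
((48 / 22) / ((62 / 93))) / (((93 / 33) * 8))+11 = 691 / 62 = 11.15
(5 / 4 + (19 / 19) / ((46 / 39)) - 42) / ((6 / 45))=-55065 / 184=-299.27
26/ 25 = 1.04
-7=-7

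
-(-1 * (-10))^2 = -100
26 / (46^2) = 13 / 1058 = 0.01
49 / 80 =0.61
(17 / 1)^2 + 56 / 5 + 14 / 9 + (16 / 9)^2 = 123491 / 405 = 304.92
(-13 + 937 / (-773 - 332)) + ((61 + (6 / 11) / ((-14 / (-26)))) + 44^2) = 168822681 / 85085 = 1984.17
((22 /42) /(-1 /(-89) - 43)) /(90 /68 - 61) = 16643 /81511017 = 0.00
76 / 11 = 6.91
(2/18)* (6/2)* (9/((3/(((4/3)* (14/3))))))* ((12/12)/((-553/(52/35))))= -416/24885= -0.02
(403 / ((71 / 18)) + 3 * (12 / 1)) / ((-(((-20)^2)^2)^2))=-981 / 181760000000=-0.00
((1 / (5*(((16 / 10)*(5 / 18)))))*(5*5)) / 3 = 15 / 4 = 3.75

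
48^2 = 2304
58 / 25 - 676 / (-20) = 903 / 25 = 36.12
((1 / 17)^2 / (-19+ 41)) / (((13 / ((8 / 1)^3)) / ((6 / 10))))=768 / 206635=0.00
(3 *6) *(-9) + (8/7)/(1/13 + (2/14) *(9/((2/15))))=-286370/1769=-161.88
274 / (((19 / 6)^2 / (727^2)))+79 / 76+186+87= 20854035937 / 1444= 14441853.14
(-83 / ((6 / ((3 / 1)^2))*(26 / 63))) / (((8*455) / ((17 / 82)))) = -38097 / 2217280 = -0.02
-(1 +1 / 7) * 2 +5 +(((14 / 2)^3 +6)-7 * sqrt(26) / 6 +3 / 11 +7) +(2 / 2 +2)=27873 / 77-7 * sqrt(26) / 6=356.04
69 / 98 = 0.70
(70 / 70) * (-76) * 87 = -6612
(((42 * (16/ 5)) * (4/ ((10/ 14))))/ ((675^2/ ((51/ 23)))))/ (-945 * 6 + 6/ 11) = -293216/ 453844265625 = -0.00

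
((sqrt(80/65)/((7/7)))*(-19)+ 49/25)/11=49/275 - 76*sqrt(13)/143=-1.74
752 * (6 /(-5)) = -4512 /5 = -902.40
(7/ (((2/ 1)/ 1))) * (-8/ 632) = -7/ 158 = -0.04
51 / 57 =17 / 19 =0.89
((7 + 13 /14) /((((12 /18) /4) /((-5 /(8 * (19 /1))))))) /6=-0.26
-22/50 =-11/25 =-0.44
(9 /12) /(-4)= -3 /16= -0.19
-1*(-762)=762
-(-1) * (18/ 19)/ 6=3/ 19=0.16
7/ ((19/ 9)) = 63/ 19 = 3.32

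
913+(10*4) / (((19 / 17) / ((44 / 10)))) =20339 / 19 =1070.47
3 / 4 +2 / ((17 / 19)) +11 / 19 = 3.56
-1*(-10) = 10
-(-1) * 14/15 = 14/15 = 0.93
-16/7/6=-8/21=-0.38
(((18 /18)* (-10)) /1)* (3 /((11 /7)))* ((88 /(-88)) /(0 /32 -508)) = -0.04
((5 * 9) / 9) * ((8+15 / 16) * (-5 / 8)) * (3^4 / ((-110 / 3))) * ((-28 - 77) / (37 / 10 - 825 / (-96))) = -1184625 / 2248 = -526.97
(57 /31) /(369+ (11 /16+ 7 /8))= 912 /183799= 0.00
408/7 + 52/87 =35860/609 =58.88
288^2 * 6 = 497664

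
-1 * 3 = -3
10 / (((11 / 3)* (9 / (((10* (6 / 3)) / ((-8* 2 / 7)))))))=-175 / 66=-2.65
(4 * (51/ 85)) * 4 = 48/ 5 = 9.60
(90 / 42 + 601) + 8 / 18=38026 / 63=603.59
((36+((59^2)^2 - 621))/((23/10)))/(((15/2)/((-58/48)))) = -175693252/207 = -848759.67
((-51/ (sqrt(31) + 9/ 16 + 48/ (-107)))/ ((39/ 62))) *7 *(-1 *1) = -189467040/ 90821239 + 21624504832 *sqrt(31)/ 1180676107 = 99.89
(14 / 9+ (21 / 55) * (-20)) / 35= -86 / 495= -0.17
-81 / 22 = -3.68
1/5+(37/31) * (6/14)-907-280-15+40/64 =-1200.66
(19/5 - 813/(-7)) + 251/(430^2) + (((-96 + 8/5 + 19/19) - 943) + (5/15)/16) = -916.43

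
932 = 932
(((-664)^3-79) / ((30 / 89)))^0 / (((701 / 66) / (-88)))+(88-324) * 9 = -1494732 / 701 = -2132.29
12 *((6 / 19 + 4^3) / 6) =2444 / 19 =128.63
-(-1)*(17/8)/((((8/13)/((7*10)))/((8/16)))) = 7735/64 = 120.86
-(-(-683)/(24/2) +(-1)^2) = -695/12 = -57.92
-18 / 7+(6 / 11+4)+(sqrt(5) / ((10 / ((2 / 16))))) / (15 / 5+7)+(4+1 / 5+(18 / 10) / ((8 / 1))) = sqrt(5) / 800+19709 / 3080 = 6.40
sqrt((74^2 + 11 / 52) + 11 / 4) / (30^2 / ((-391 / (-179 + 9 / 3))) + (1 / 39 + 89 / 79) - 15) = 92667 * sqrt(3703778) / 942696770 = 0.19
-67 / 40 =-1.68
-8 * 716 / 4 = -1432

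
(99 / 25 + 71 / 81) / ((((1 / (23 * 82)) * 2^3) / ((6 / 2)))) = 3420.65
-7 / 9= -0.78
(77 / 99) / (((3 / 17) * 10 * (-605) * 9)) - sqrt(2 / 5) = -sqrt(10) / 5 - 119 / 1470150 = -0.63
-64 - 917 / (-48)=-2155 / 48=-44.90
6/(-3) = -2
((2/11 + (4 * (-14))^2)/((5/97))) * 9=30116754/55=547577.35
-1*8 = -8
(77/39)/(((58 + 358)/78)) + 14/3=5.04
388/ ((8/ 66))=3201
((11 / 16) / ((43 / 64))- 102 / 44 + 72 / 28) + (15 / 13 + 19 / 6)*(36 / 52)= 2387989 / 559559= 4.27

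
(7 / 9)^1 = 7 / 9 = 0.78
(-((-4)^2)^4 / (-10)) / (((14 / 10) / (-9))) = -294912 / 7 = -42130.29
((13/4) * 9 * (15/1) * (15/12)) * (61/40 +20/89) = 10931895/11392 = 959.61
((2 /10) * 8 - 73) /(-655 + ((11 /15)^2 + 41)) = 16065 /138029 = 0.12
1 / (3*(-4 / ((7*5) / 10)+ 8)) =7 / 144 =0.05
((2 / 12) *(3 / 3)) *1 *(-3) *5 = -5 / 2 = -2.50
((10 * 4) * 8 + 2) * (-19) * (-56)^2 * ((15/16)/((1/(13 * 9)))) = -2104469640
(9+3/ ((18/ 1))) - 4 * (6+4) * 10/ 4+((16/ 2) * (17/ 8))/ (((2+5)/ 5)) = -3305/ 42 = -78.69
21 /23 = 0.91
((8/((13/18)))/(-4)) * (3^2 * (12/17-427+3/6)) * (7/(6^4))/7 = 14477/1768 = 8.19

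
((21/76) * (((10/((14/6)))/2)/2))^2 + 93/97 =2345097/2241088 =1.05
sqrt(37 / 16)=sqrt(37) / 4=1.52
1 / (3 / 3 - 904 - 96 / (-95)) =-95 / 85689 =-0.00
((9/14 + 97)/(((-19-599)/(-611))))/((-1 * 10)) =-835237/86520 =-9.65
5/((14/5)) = 1.79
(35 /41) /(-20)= -7 /164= -0.04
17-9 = 8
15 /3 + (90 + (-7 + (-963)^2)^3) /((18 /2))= 797531578774802063 /9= 88614619863866895.89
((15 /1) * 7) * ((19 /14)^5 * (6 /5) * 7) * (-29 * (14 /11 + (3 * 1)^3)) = -3329370.39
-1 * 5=-5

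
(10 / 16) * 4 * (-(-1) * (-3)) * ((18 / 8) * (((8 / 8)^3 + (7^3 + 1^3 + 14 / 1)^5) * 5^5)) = -2480840958136921875 / 8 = -310105119767115234.38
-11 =-11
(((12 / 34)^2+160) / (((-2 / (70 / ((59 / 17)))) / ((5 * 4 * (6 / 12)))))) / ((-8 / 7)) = 14172025 / 1003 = 14129.64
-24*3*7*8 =-4032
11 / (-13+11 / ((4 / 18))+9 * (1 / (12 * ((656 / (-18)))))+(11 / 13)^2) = 221728 / 749751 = 0.30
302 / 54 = 151 / 27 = 5.59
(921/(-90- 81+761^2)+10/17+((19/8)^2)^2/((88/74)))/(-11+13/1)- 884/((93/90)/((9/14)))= -206421625120161097/384912786227200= -536.28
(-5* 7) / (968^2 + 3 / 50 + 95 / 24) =-0.00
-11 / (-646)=11 / 646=0.02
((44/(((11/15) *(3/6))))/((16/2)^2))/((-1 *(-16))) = 0.12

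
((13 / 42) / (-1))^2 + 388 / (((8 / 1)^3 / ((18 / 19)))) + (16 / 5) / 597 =437047187 / 533574720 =0.82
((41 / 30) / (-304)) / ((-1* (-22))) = -41 / 200640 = -0.00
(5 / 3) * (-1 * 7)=-35 / 3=-11.67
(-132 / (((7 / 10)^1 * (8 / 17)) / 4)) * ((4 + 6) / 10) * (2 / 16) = -2805 / 14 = -200.36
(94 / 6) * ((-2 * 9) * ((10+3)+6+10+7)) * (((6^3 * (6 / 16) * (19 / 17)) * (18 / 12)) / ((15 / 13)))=-101555532 / 85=-1194770.96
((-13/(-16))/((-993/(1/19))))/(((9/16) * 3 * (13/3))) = -1/169803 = -0.00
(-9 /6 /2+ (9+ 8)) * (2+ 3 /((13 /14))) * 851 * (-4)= -289340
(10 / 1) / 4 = 5 / 2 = 2.50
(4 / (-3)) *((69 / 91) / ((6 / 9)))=-138 / 91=-1.52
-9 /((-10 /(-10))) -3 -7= -19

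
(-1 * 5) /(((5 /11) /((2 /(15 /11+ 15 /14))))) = -3388 /375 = -9.03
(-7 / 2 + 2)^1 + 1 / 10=-7 / 5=-1.40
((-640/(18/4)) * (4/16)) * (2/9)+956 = 76796/81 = 948.10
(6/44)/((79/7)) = 21/1738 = 0.01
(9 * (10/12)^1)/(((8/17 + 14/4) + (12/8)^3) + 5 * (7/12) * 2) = 3060/5377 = 0.57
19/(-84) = -19/84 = -0.23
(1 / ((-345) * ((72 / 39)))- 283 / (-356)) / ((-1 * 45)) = -584653 / 33161400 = -0.02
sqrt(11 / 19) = sqrt(209) / 19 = 0.76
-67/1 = -67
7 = 7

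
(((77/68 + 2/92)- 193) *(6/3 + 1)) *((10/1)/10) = -900141/1564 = -575.54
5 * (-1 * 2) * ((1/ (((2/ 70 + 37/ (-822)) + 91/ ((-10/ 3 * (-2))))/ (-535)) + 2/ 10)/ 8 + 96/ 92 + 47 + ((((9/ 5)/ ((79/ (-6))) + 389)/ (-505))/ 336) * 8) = -149072251408721/ 345514796580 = -431.45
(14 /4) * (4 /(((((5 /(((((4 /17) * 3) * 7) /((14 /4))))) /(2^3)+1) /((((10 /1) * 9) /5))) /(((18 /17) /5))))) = 870912 /23545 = 36.99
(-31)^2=961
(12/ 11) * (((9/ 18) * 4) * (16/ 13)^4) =5.01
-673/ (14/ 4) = -1346/ 7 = -192.29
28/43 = 0.65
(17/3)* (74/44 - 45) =-16201/66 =-245.47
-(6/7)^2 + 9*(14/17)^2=76032/14161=5.37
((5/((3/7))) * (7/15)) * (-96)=-522.67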